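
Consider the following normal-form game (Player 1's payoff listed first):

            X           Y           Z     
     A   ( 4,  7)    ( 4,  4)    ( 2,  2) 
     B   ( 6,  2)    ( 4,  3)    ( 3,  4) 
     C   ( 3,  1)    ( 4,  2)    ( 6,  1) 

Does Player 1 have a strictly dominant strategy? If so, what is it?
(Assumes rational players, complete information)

No strictly dominant strategy exists for Player 1

Work:
A strategy strictly dominates another if it gives a strictly higher payoff against every opponent action. Compare each pair of P1's strategies column-by-column:
  A vs B: [4 vs 6, 4 vs 4, 2 vs 3] → A does not strictly dominate B (column X: 4 ≤ 6)
  A vs C: [4 vs 3, 4 vs 4, 2 vs 6] → A does not strictly dominate C (column Y: 4 ≤ 4)
  B vs A: [6 vs 4, 4 vs 4, 3 vs 2] → B does not strictly dominate A (column Y: 4 ≤ 4)
  B vs C: [6 vs 3, 4 vs 4, 3 vs 6] → B does not strictly dominate C (column Y: 4 ≤ 4)
  C vs A: [3 vs 4, 4 vs 4, 6 vs 2] → C does not strictly dominate A (column X: 3 ≤ 4)
  C vs B: [3 vs 6, 4 vs 4, 6 vs 3] → C does not strictly dominate B (column X: 3 ≤ 6)
No single strategy strictly dominates all others → no strictly dominant strategy.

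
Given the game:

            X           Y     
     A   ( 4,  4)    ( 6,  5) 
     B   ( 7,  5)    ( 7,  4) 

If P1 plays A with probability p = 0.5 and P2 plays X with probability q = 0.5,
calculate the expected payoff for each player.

E[P1] = 6.0, E[P2] = 4.5

Work:
E[P1] = p·q·π₁(A,X) + p·(1-q)·π₁(A,Y) + (1-p)·q·π₁(B,X) + (1-p)·(1-q)·π₁(B,Y)
= 0.5·0.5·4 + 0.5·0.5·6 + 0.5·0.5·7 + 0.5·0.5·7
= 6.0

E[P2] = 4.5 (similar calculation)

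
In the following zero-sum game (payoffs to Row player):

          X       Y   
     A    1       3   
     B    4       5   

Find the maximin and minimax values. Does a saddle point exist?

Maximin = 4, Minimax = 4, Saddle: True

Work:
Row minimums: [1, 4] → maximin = 4
Column maximums: [4, 5] → minimax = 4
Saddle point exists! Game value = 4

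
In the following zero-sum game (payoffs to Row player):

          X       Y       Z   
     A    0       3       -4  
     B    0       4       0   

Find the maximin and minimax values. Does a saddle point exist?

Maximin = 0, Minimax = 0, Saddle: True

Work:
Row minimums: [-4, 0] → maximin = 0
Column maximums: [0, 4, 0] → minimax = 0
Saddle point exists! Game value = 0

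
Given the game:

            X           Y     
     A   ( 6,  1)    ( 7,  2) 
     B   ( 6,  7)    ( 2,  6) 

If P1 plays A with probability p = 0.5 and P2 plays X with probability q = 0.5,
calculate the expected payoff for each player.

E[P1] = 5.25, E[P2] = 4.0

Work:
E[P1] = p·q·π₁(A,X) + p·(1-q)·π₁(A,Y) + (1-p)·q·π₁(B,X) + (1-p)·(1-q)·π₁(B,Y)
= 0.5·0.5·6 + 0.5·0.5·7 + 0.5·0.5·6 + 0.5·0.5·2
= 5.25

E[P2] = 4.0 (similar calculation)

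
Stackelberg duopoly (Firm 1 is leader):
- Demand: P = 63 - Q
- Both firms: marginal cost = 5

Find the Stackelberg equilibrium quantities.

q₁* (leader) = 29.0, q₂* (follower) = 14.5

Work:
Follower's reaction: q₂ = (a - c - q₁)/2
Leader substitutes: π₁ = q₁·(a - q₁ - (a-c-q₁)/2 - c)
FOC: q₁* = (63 - 5)/2 = 29.00
Then: q₂* = (63 - 5 - 29.0)/2 = 14.50
Leader has first-mover advantage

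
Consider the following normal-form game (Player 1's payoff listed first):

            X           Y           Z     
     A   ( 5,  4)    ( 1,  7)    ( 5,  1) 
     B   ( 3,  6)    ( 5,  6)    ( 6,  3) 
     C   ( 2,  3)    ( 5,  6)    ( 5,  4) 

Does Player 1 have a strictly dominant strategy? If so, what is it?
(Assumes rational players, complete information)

No strictly dominant strategy exists for Player 1

Work:
A strategy strictly dominates another if it gives a strictly higher payoff against every opponent action. Compare each pair of P1's strategies column-by-column:
  A vs B: [5 vs 3, 1 vs 5, 5 vs 6] → A does not strictly dominate B (column Y: 1 ≤ 5)
  A vs C: [5 vs 2, 1 vs 5, 5 vs 5] → A does not strictly dominate C (column Y: 1 ≤ 5)
  B vs A: [3 vs 5, 5 vs 1, 6 vs 5] → B does not strictly dominate A (column X: 3 ≤ 5)
  B vs C: [3 vs 2, 5 vs 5, 6 vs 5] → B does not strictly dominate C (column Y: 5 ≤ 5)
  C vs A: [2 vs 5, 5 vs 1, 5 vs 5] → C does not strictly dominate A (column X: 2 ≤ 5)
  C vs B: [2 vs 3, 5 vs 5, 5 vs 6] → C does not strictly dominate B (column X: 2 ≤ 3)
No single strategy strictly dominates all others → no strictly dominant strategy.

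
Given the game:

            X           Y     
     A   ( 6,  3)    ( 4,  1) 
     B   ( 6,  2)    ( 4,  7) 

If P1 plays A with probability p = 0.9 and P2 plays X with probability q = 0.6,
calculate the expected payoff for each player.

E[P1] = 5.2, E[P2] = 2.38

Work:
E[P1] = p·q·π₁(A,X) + p·(1-q)·π₁(A,Y) + (1-p)·q·π₁(B,X) + (1-p)·(1-q)·π₁(B,Y)
= 0.9·0.6·6 + 0.9·0.4·4 + 0.1·0.6·6 + 0.1·0.4·4
= 5.2

E[P2] = 2.38 (similar calculation)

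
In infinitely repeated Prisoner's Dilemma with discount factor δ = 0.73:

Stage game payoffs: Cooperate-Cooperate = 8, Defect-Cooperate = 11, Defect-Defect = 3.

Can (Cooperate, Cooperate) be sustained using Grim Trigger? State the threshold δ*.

δ* = 0.375; since δ = 0.73 ≥ 0.375, cooperation can be sustained

Work:
For Grim Trigger:
Cooperate forever: 8/(1-δ)
Defect then punished: 11 + 3·δ/(1-δ)
Need: 8/(1-δ) ≥ 11 + 3·δ/(1-δ)
Solving: δ ≥ (T-R)/(T-P) = (11-8)/(11-3) = 0.375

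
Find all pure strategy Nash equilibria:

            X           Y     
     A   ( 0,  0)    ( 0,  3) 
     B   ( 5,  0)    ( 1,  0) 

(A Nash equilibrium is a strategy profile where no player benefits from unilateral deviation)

Nash equilibrium: (B, X), (B, Y)

Work:
Best responses:
  P1 vs X: payoffs [0, 5] → best response B (payoff 5)
  P1 vs Y: payoffs [0, 1] → best response B (payoff 1)
  P2 vs A: payoffs [0, 3] → best response Y (payoff 3)
  P2 vs B: payoffs [0, 0] → best response X/Y (payoff 0)
Mutual best responses: (B,X), (B,Y) → Nash equilibria.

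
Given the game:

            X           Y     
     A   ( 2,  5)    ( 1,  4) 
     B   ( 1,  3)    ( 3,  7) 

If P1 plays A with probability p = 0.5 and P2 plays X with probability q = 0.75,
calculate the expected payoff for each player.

E[P1] = 1.625, E[P2] = 4.375

Work:
E[P1] = p·q·π₁(A,X) + p·(1-q)·π₁(A,Y) + (1-p)·q·π₁(B,X) + (1-p)·(1-q)·π₁(B,Y)
= 0.5·0.75·2 + 0.5·0.25·1 + 0.5·0.75·1 + 0.5·0.25·3
= 1.625

E[P2] = 4.375 (similar calculation)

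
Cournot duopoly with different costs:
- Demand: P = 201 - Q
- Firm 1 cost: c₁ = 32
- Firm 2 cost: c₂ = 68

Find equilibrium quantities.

q₁* = 68.33, q₂* = 32.33

Work:
Reaction: q₁ = (201 - 32 - q₂)/2
Reaction: q₂ = (201 - 68 - q₁)/2
Solve simultaneously:
q₁* = (201 - 2×32 + 68)/3 = 68.33
q₂* = (201 - 2×68 + 32)/3 = 32.33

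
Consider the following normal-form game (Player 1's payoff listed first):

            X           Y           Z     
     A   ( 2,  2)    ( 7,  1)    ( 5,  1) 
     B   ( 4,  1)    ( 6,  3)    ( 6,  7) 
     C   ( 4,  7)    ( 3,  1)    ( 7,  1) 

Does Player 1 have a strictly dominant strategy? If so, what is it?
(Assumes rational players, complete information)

No strictly dominant strategy exists for Player 1

Work:
A strategy strictly dominates another if it gives a strictly higher payoff against every opponent action. Compare each pair of P1's strategies column-by-column:
  A vs B: [2 vs 4, 7 vs 6, 5 vs 6] → A does not strictly dominate B (column X: 2 ≤ 4)
  A vs C: [2 vs 4, 7 vs 3, 5 vs 7] → A does not strictly dominate C (column X: 2 ≤ 4)
  B vs A: [4 vs 2, 6 vs 7, 6 vs 5] → B does not strictly dominate A (column Y: 6 ≤ 7)
  B vs C: [4 vs 4, 6 vs 3, 6 vs 7] → B does not strictly dominate C (column X: 4 ≤ 4)
  C vs A: [4 vs 2, 3 vs 7, 7 vs 5] → C does not strictly dominate A (column Y: 3 ≤ 7)
  C vs B: [4 vs 4, 3 vs 6, 7 vs 6] → C does not strictly dominate B (column X: 4 ≤ 4)
No single strategy strictly dominates all others → no strictly dominant strategy.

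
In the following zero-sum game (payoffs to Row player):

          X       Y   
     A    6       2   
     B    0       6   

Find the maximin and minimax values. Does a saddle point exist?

Maximin = 2, Minimax = 6, Saddle: False

Work:
Row minimums: [2, 0] → maximin = 2
Column maximums: [6, 6] → minimax = 6
No saddle point (maximin ≠ minimax). Mixed strategy needed.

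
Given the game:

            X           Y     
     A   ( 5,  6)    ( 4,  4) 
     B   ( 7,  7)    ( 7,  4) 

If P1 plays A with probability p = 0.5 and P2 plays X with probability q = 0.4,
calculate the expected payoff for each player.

E[P1] = 5.7, E[P2] = 5.0

Work:
E[P1] = p·q·π₁(A,X) + p·(1-q)·π₁(A,Y) + (1-p)·q·π₁(B,X) + (1-p)·(1-q)·π₁(B,Y)
= 0.5·0.4·5 + 0.5·0.6·4 + 0.5·0.4·7 + 0.5·0.6·7
= 5.7

E[P2] = 5.0 (similar calculation)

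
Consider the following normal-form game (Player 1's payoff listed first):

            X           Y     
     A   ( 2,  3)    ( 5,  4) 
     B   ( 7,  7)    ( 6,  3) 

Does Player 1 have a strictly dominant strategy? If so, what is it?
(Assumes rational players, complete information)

Yes, Player 1's strictly dominant strategy is B

Work:
A strategy strictly dominates another if it gives a strictly higher payoff against every opponent action. Compare each pair of P1's strategies column-by-column:
  A vs B: [2 vs 7, 5 vs 6] → A does not strictly dominate B (column X: 2 ≤ 7)
  B vs A: [7 vs 2, 6 vs 5] → B strictly dominates A
B strictly dominates every other strategy → strictly dominant.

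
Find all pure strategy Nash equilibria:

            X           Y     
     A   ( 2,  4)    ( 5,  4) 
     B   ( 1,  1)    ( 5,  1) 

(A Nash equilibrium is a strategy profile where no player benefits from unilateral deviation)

Nash equilibrium: (A, X), (A, Y), (B, Y)

Work:
Best responses:
  P1 vs X: payoffs [2, 1] → best response A (payoff 2)
  P1 vs Y: payoffs [5, 5] → best response A/B (payoff 5)
  P2 vs A: payoffs [4, 4] → best response X/Y (payoff 4)
  P2 vs B: payoffs [1, 1] → best response X/Y (payoff 1)
Mutual best responses: (A,X), (A,Y), (B,Y) → Nash equilibria.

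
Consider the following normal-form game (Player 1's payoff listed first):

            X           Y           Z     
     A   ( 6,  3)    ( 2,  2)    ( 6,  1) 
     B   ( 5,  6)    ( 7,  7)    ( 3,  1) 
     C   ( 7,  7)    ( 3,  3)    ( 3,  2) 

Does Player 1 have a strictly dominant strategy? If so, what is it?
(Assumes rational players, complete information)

No strictly dominant strategy exists for Player 1

Work:
A strategy strictly dominates another if it gives a strictly higher payoff against every opponent action. Compare each pair of P1's strategies column-by-column:
  A vs B: [6 vs 5, 2 vs 7, 6 vs 3] → A does not strictly dominate B (column Y: 2 ≤ 7)
  A vs C: [6 vs 7, 2 vs 3, 6 vs 3] → A does not strictly dominate C (column X: 6 ≤ 7)
  B vs A: [5 vs 6, 7 vs 2, 3 vs 6] → B does not strictly dominate A (column X: 5 ≤ 6)
  B vs C: [5 vs 7, 7 vs 3, 3 vs 3] → B does not strictly dominate C (column X: 5 ≤ 7)
  C vs A: [7 vs 6, 3 vs 2, 3 vs 6] → C does not strictly dominate A (column Z: 3 ≤ 6)
  C vs B: [7 vs 5, 3 vs 7, 3 vs 3] → C does not strictly dominate B (column Y: 3 ≤ 7)
No single strategy strictly dominates all others → no strictly dominant strategy.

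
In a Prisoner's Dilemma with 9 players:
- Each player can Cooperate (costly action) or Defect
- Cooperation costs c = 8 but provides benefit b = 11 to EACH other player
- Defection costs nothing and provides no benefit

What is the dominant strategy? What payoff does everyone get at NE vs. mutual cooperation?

Dominant: Defect; NE payoff = 0; Coop payoff = 80

Work:
Defect dominates (saves cost c = 8, benefit to others is external)
NE: All defect → everyone gets 0
If all cooperate: each receives (8)×11 - 8 = 80
Social dilemma: 80 > 0 but NE gives 0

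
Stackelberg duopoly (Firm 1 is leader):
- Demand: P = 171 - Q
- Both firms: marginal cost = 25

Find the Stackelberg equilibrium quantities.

q₁* (leader) = 73.0, q₂* (follower) = 36.5

Work:
Follower's reaction: q₂ = (a - c - q₁)/2
Leader substitutes: π₁ = q₁·(a - q₁ - (a-c-q₁)/2 - c)
FOC: q₁* = (171 - 25)/2 = 73.00
Then: q₂* = (171 - 25 - 73.0)/2 = 36.50
Leader has first-mover advantage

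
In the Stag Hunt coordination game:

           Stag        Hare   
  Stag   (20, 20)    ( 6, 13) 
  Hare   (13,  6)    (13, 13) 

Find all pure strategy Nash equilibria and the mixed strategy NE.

Pure NE: (Stag, Stag) and (Hare, Hare); Mixed NE: p = 0.5, q = 0.5

Work:
Check pure NE:
(Stag, Stag): (20, 20) - no unilateral deviation beneficial
(Hare, Hare): (13, 13) - no unilateral deviation beneficial
Mixed NE: P1 plays Stag with p = 0.5, P2 plays Stag with q = 0.5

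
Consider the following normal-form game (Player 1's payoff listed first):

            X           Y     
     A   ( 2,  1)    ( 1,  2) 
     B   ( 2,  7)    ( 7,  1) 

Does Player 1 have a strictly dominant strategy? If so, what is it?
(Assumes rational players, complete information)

No strictly dominant strategy exists for Player 1

Work:
A strategy strictly dominates another if it gives a strictly higher payoff against every opponent action. Compare each pair of P1's strategies column-by-column:
  A vs B: [2 vs 2, 1 vs 7] → A does not strictly dominate B (column X: 2 ≤ 2)
  B vs A: [2 vs 2, 7 vs 1] → B does not strictly dominate A (column X: 2 ≤ 2)
No single strategy strictly dominates all others → no strictly dominant strategy.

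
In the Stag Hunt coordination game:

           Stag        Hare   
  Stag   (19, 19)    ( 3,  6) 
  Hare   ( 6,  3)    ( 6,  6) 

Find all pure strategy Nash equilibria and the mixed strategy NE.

Pure NE: (Stag, Stag) and (Hare, Hare); Mixed NE: p = 0.1875, q = 0.1875

Work:
Check pure NE:
(Stag, Stag): (19, 19) - no unilateral deviation beneficial
(Hare, Hare): (6, 6) - no unilateral deviation beneficial
Mixed NE: P1 plays Stag with p = 0.1875, P2 plays Stag with q = 0.1875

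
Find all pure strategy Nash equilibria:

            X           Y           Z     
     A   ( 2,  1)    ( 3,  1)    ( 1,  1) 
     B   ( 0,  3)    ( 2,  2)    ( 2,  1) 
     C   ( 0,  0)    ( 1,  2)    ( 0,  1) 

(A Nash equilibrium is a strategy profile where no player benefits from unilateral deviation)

Nash equilibrium: (A, X), (A, Y)

Work:
Best responses:
  P1 vs X: payoffs [2, 0, 0] → best response A (payoff 2)
  P1 vs Y: payoffs [3, 2, 1] → best response A (payoff 3)
  P1 vs Z: payoffs [1, 2, 0] → best response B (payoff 2)
  P2 vs A: payoffs [1, 1, 1] → best response X/Y/Z (payoff 1)
  P2 vs B: payoffs [3, 2, 1] → best response X (payoff 3)
  P2 vs C: payoffs [0, 2, 1] → best response Y (payoff 2)
Mutual best responses: (A,X), (A,Y) → Nash equilibria.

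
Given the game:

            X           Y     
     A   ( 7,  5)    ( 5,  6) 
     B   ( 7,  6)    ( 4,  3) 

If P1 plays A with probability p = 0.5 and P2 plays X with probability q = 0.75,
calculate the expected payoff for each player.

E[P1] = 6.375, E[P2] = 5.25

Work:
E[P1] = p·q·π₁(A,X) + p·(1-q)·π₁(A,Y) + (1-p)·q·π₁(B,X) + (1-p)·(1-q)·π₁(B,Y)
= 0.5·0.75·7 + 0.5·0.25·5 + 0.5·0.75·7 + 0.5·0.25·4
= 6.375

E[P2] = 5.25 (similar calculation)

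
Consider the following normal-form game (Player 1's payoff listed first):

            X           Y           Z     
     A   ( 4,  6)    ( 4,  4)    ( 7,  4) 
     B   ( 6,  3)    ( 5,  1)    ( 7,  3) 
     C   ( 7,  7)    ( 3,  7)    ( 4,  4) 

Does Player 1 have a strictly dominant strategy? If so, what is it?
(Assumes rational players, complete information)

No strictly dominant strategy exists for Player 1

Work:
A strategy strictly dominates another if it gives a strictly higher payoff against every opponent action. Compare each pair of P1's strategies column-by-column:
  A vs B: [4 vs 6, 4 vs 5, 7 vs 7] → A does not strictly dominate B (column X: 4 ≤ 6)
  A vs C: [4 vs 7, 4 vs 3, 7 vs 4] → A does not strictly dominate C (column X: 4 ≤ 7)
  B vs A: [6 vs 4, 5 vs 4, 7 vs 7] → B does not strictly dominate A (column Z: 7 ≤ 7)
  B vs C: [6 vs 7, 5 vs 3, 7 vs 4] → B does not strictly dominate C (column X: 6 ≤ 7)
  C vs A: [7 vs 4, 3 vs 4, 4 vs 7] → C does not strictly dominate A (column Y: 3 ≤ 4)
  C vs B: [7 vs 6, 3 vs 5, 4 vs 7] → C does not strictly dominate B (column Y: 3 ≤ 5)
No single strategy strictly dominates all others → no strictly dominant strategy.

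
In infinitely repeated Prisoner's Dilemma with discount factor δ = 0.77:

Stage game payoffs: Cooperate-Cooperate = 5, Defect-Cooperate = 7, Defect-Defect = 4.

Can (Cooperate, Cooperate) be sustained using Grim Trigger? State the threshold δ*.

δ* = 0.6667; since δ = 0.77 ≥ 0.6667, cooperation can be sustained

Work:
For Grim Trigger:
Cooperate forever: 5/(1-δ)
Defect then punished: 7 + 4·δ/(1-δ)
Need: 5/(1-δ) ≥ 7 + 4·δ/(1-δ)
Solving: δ ≥ (T-R)/(T-P) = (7-5)/(7-4) = 0.6667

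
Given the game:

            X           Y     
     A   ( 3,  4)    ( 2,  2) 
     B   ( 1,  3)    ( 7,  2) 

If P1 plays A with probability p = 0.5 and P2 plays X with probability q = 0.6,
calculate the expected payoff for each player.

E[P1] = 3.0, E[P2] = 2.9

Work:
E[P1] = p·q·π₁(A,X) + p·(1-q)·π₁(A,Y) + (1-p)·q·π₁(B,X) + (1-p)·(1-q)·π₁(B,Y)
= 0.5·0.6·3 + 0.5·0.4·2 + 0.5·0.6·1 + 0.5·0.4·7
= 3.0

E[P2] = 2.9 (similar calculation)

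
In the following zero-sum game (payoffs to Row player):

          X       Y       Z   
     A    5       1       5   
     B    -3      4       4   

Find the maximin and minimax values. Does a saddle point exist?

Maximin = 1, Minimax = 4, Saddle: False

Work:
Row minimums: [1, -3] → maximin = 1
Column maximums: [5, 4, 5] → minimax = 4
No saddle point (maximin ≠ minimax). Mixed strategy needed.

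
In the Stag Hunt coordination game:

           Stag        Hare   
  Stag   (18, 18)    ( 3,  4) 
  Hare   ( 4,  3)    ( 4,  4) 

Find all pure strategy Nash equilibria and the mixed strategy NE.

Pure NE: (Stag, Stag) and (Hare, Hare); Mixed NE: p = 0.0667, q = 0.0667

Work:
Check pure NE:
(Stag, Stag): (18, 18) - no unilateral deviation beneficial
(Hare, Hare): (4, 4) - no unilateral deviation beneficial
Mixed NE: P1 plays Stag with p = 0.0667, P2 plays Stag with q = 0.0667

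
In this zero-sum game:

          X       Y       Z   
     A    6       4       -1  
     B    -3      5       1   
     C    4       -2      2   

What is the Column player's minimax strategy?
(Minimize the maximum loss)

Column should play Z, value = 2

Work:
Column player minimizes Row's maximum payoff:
Column X: max payoff to Row = 6
Column Y: max payoff to Row = 5
Column Z: max payoff to Row = 2
Minimum is 2, achieved by column Z.
Minimax strategy: Z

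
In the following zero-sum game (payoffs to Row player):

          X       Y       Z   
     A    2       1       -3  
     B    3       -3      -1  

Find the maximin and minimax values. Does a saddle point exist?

Maximin = -3, Minimax = -1, Saddle: False

Work:
Row minimums: [-3, -3] → maximin = -3
Column maximums: [3, 1, -1] → minimax = -1
No saddle point (maximin ≠ minimax). Mixed strategy needed.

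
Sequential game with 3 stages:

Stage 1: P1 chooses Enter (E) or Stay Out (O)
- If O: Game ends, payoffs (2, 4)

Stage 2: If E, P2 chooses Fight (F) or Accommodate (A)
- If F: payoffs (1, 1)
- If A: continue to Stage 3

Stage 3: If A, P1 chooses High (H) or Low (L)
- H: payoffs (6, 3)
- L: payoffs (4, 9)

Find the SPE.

SPE: (E, A, H); Outcome (6, 3)

Work:
Stage 3: P1 chooses H (6 vs 4)
Stage 2: P2: F->1, A->3 (anticipating H). Choose A
Stage 1: P1: O->2, E->6 (anticipating A, H). Choose E
SPE path: E -> A -> H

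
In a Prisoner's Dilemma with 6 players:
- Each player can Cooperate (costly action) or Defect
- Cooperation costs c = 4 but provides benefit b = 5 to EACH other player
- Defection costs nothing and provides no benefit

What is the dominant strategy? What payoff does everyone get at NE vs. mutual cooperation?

Dominant: Defect; NE payoff = 0; Coop payoff = 21

Work:
Defect dominates (saves cost c = 4, benefit to others is external)
NE: All defect → everyone gets 0
If all cooperate: each receives (5)×5 - 4 = 21
Social dilemma: 21 > 0 but NE gives 0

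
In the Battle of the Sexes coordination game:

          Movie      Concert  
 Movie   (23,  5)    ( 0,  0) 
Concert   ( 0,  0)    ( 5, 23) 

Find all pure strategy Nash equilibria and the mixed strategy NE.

Pure NE: (Movie, Movie) and (Concert, Concert); Mixed NE: p = 0.8214, q = 0.1786

Work:
Check pure NE:
(Movie, Movie): (23, 5) - no unilateral deviation beneficial
(Concert, Concert): (5, 23) - no unilateral deviation beneficial
Mixed NE: P1 plays Movie with p = 0.8214, P2 plays Movie with q = 0.1786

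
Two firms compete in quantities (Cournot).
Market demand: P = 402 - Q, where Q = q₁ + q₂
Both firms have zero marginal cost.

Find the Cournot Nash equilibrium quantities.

q₁* = q₂* = 134.0; P* = 134.0

Work:
Profit: π_i = P·q_i = (a - q_i - q_j)·q_i
FOC: ∂π_i/∂q_i = a - 2q_i - q_j = 0
Reaction function: q_i = (402 - q_j)/2
Symmetry: q* = 402/3 = 134.0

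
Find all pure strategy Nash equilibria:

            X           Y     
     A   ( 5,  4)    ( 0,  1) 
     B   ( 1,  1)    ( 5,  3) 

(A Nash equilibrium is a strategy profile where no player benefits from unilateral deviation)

Nash equilibrium: (A, X), (B, Y)

Work:
Best responses:
  P1 vs X: payoffs [5, 1] → best response A (payoff 5)
  P1 vs Y: payoffs [0, 5] → best response B (payoff 5)
  P2 vs A: payoffs [4, 1] → best response X (payoff 4)
  P2 vs B: payoffs [1, 3] → best response Y (payoff 3)
Mutual best responses: (A,X), (B,Y) → Nash equilibria.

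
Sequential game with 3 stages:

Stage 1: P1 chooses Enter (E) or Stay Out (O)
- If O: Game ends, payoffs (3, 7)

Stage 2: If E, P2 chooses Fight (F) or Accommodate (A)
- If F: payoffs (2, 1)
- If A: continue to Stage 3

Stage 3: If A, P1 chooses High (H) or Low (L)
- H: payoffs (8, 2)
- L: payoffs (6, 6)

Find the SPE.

SPE: (E, A, H); Outcome (8, 2)

Work:
Stage 3: P1 chooses H (8 vs 6)
Stage 2: P2: F->1, A->2 (anticipating H). Choose A
Stage 1: P1: O->3, E->8 (anticipating A, H). Choose E
SPE path: E -> A -> H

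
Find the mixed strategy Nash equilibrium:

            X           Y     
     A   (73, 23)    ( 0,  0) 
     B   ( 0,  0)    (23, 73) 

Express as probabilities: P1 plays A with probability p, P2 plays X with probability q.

p = 0.7604, q = 0.2396

Work:
Find probabilities that make opponent indifferent:
P2 chooses q to make P1 indifferent between A and B
P1 chooses p to make P2 indifferent between X and Y
Mixed NE: P1 plays (A: 0.7604, B: 0.2396), P2 plays (X: 0.2396, Y: 0.7604)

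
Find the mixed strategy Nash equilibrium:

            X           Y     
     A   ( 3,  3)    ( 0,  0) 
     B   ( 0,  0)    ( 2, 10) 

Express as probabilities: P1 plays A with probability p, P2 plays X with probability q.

p = 0.7692, q = 0.4

Work:
Find probabilities that make opponent indifferent:
P2 chooses q to make P1 indifferent between A and B
P1 chooses p to make P2 indifferent between X and Y
Mixed NE: P1 plays (A: 0.7692, B: 0.2308), P2 plays (X: 0.4, Y: 0.6)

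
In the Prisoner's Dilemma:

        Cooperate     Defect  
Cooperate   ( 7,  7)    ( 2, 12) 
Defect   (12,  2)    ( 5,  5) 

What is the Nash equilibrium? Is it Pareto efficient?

(Defect, Defect) is NE; not Pareto efficient

Work:
Defect dominates Cooperate for both players:
If P2 cooperates: Defect (12) > Cooperate (7)
If P2 defects: Defect (5) > Cooperate (2)
NE: (Defect, Defect) with payoff (5, 5)
But (Cooperate, Cooperate) = (7, 7) Pareto dominates (5, 5)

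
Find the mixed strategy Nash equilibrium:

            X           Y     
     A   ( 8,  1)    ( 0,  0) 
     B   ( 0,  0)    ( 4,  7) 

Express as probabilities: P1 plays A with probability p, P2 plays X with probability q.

p = 0.875, q = 0.3333

Work:
Find probabilities that make opponent indifferent:
P2 chooses q to make P1 indifferent between A and B
P1 chooses p to make P2 indifferent between X and Y
Mixed NE: P1 plays (A: 0.875, B: 0.125), P2 plays (X: 0.3333, Y: 0.6667)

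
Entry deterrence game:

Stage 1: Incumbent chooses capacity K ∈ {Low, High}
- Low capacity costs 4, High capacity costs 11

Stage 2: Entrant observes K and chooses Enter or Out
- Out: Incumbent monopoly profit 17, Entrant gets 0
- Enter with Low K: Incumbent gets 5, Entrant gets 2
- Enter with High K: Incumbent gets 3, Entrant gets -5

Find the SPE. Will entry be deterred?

SPE: (High, Enter|Low, Out|High); Entry deterred. Incumbent net profit = 6

Work:
After Low K: Entrant enters (2 > 0)
After High K: Entrant stays out (-5 < 0)
Incumbent: Low → 5−4=1, High → 17−11=6
Incumbent chooses High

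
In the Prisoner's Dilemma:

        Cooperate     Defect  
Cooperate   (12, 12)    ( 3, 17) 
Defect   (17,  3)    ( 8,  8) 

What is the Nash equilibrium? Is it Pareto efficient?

(Defect, Defect) is NE; not Pareto efficient

Work:
Defect dominates Cooperate for both players:
If P2 cooperates: Defect (17) > Cooperate (12)
If P2 defects: Defect (8) > Cooperate (3)
NE: (Defect, Defect) with payoff (8, 8)
But (Cooperate, Cooperate) = (12, 12) Pareto dominates (8, 8)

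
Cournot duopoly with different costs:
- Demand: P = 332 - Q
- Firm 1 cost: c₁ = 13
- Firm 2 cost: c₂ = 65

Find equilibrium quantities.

q₁* = 123.67, q₂* = 71.67

Work:
Reaction: q₁ = (332 - 13 - q₂)/2
Reaction: q₂ = (332 - 65 - q₁)/2
Solve simultaneously:
q₁* = (332 - 2×13 + 65)/3 = 123.67
q₂* = (332 - 2×65 + 13)/3 = 71.67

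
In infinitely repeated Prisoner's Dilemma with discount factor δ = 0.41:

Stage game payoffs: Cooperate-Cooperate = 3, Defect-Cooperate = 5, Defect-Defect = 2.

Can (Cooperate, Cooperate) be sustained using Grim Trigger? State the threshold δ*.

δ* = 0.6667; since δ = 0.41 < 0.6667, cooperation cannot be sustained

Work:
For Grim Trigger:
Cooperate forever: 3/(1-δ)
Defect then punished: 5 + 2·δ/(1-δ)
Need: 3/(1-δ) ≥ 5 + 2·δ/(1-δ)
Solving: δ ≥ (T-R)/(T-P) = (5-3)/(5-2) = 0.6667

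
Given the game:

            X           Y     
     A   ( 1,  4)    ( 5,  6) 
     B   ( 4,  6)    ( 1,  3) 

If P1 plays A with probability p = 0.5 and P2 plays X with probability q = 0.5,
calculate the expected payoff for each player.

E[P1] = 2.75, E[P2] = 4.75

Work:
E[P1] = p·q·π₁(A,X) + p·(1-q)·π₁(A,Y) + (1-p)·q·π₁(B,X) + (1-p)·(1-q)·π₁(B,Y)
= 0.5·0.5·1 + 0.5·0.5·5 + 0.5·0.5·4 + 0.5·0.5·1
= 2.75

E[P2] = 4.75 (similar calculation)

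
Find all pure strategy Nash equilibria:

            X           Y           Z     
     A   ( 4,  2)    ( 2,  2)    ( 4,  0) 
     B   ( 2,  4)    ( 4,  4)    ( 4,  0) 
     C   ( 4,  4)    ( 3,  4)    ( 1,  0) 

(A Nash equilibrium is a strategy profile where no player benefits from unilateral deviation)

Nash equilibrium: (A, X), (B, Y), (C, X)

Work:
Best responses:
  P1 vs X: payoffs [4, 2, 4] → best response A/C (payoff 4)
  P1 vs Y: payoffs [2, 4, 3] → best response B (payoff 4)
  P1 vs Z: payoffs [4, 4, 1] → best response A/B (payoff 4)
  P2 vs A: payoffs [2, 2, 0] → best response X/Y (payoff 2)
  P2 vs B: payoffs [4, 4, 0] → best response X/Y (payoff 4)
  P2 vs C: payoffs [4, 4, 0] → best response X/Y (payoff 4)
Mutual best responses: (A,X), (B,Y), (C,X) → Nash equilibria.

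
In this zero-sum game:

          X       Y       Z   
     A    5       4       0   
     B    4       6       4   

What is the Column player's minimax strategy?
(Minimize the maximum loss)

Column should play Z, value = 4

Work:
Column player minimizes Row's maximum payoff:
Column X: max payoff to Row = 5
Column Y: max payoff to Row = 6
Column Z: max payoff to Row = 4
Minimum is 4, achieved by column Z.
Minimax strategy: Z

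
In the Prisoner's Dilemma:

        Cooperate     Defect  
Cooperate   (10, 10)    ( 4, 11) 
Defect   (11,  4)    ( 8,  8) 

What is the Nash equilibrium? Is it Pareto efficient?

(Defect, Defect) is NE; not Pareto efficient

Work:
Defect dominates Cooperate for both players:
If P2 cooperates: Defect (11) > Cooperate (10)
If P2 defects: Defect (8) > Cooperate (4)
NE: (Defect, Defect) with payoff (8, 8)
But (Cooperate, Cooperate) = (10, 10) Pareto dominates (8, 8)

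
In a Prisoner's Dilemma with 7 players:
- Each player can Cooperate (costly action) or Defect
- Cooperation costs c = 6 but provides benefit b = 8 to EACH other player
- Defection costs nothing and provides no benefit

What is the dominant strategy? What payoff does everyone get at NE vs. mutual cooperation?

Dominant: Defect; NE payoff = 0; Coop payoff = 42

Work:
Defect dominates (saves cost c = 6, benefit to others is external)
NE: All defect → everyone gets 0
If all cooperate: each receives (6)×8 - 6 = 42
Social dilemma: 42 > 0 but NE gives 0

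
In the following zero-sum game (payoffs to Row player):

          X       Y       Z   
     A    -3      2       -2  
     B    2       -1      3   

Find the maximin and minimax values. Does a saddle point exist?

Maximin = -1, Minimax = 2, Saddle: False

Work:
Row minimums: [-3, -1] → maximin = -1
Column maximums: [2, 2, 3] → minimax = 2
No saddle point (maximin ≠ minimax). Mixed strategy needed.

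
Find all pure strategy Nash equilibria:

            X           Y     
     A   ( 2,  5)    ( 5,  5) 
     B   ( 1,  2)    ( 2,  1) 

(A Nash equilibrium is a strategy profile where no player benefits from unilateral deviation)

Nash equilibrium: (A, X), (A, Y)

Work:
Best responses:
  P1 vs X: payoffs [2, 1] → best response A (payoff 2)
  P1 vs Y: payoffs [5, 2] → best response A (payoff 5)
  P2 vs A: payoffs [5, 5] → best response X/Y (payoff 5)
  P2 vs B: payoffs [2, 1] → best response X (payoff 2)
Mutual best responses: (A,X), (A,Y) → Nash equilibria.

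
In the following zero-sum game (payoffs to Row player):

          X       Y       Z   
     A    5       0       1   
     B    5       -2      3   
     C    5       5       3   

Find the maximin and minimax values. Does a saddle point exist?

Maximin = 3, Minimax = 3, Saddle: True

Work:
Row minimums: [0, -2, 3] → maximin = 3
Column maximums: [5, 5, 3] → minimax = 3
Saddle point exists! Game value = 3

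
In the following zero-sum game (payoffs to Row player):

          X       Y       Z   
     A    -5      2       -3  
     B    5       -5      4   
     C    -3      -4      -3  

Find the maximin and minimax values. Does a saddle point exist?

Maximin = -4, Minimax = 2, Saddle: False

Work:
Row minimums: [-5, -5, -4] → maximin = -4
Column maximums: [5, 2, 4] → minimax = 2
No saddle point (maximin ≠ minimax). Mixed strategy needed.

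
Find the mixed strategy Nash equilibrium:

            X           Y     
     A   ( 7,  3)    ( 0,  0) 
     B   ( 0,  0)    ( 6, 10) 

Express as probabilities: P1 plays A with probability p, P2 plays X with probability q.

p = 0.7692, q = 0.4615

Work:
Find probabilities that make opponent indifferent:
P2 chooses q to make P1 indifferent between A and B
P1 chooses p to make P2 indifferent between X and Y
Mixed NE: P1 plays (A: 0.7692, B: 0.2308), P2 plays (X: 0.4615, Y: 0.5385)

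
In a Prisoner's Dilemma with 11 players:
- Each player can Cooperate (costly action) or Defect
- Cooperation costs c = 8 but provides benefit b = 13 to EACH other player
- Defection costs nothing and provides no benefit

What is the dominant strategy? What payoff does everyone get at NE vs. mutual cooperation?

Dominant: Defect; NE payoff = 0; Coop payoff = 122

Work:
Defect dominates (saves cost c = 8, benefit to others is external)
NE: All defect → everyone gets 0
If all cooperate: each receives (10)×13 - 8 = 122
Social dilemma: 122 > 0 but NE gives 0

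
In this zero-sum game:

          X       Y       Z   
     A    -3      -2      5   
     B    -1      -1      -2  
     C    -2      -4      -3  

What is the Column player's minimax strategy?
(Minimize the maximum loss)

Column should play X or Y (all achieve the minimum), value = -1

Work:
Column player minimizes Row's maximum payoff:
Column X: max payoff to Row = -1
Column Y: max payoff to Row = -1
Column Z: max payoff to Row = 5
Minimum is -1, achieved by columns X, Y (tied).
Each of X or Y is a minimax strategy.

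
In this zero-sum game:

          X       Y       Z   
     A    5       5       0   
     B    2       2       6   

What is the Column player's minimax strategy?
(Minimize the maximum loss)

Column should play X or Y (all achieve the minimum), value = 5

Work:
Column player minimizes Row's maximum payoff:
Column X: max payoff to Row = 5
Column Y: max payoff to Row = 5
Column Z: max payoff to Row = 6
Minimum is 5, achieved by columns X, Y (tied).
Each of X or Y is a minimax strategy.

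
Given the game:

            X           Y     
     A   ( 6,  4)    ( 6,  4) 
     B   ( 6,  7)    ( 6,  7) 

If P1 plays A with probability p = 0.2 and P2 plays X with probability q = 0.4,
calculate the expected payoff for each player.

E[P1] = 6.0, E[P2] = 6.4

Work:
E[P1] = p·q·π₁(A,X) + p·(1-q)·π₁(A,Y) + (1-p)·q·π₁(B,X) + (1-p)·(1-q)·π₁(B,Y)
= 0.2·0.4·6 + 0.2·0.6·6 + 0.8·0.4·6 + 0.8·0.6·6
= 6.0

E[P2] = 6.4 (similar calculation)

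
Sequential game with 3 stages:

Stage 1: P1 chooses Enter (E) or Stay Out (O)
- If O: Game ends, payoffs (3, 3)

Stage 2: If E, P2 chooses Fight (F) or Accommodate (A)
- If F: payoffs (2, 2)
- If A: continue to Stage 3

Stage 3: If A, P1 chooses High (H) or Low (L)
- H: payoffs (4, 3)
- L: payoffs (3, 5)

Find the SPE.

SPE: (E, A, H); Outcome (4, 3)

Work:
Stage 3: P1 chooses H (4 vs 3)
Stage 2: P2: F->2, A->3 (anticipating H). Choose A
Stage 1: P1: O->3, E->4 (anticipating A, H). Choose E
SPE path: E -> A -> H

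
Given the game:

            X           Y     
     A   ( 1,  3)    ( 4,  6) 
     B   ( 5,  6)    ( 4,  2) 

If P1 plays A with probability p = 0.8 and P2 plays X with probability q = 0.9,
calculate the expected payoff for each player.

E[P1] = 2.02, E[P2] = 3.76

Work:
E[P1] = p·q·π₁(A,X) + p·(1-q)·π₁(A,Y) + (1-p)·q·π₁(B,X) + (1-p)·(1-q)·π₁(B,Y)
= 0.8·0.9·1 + 0.8·0.1·4 + 0.2·0.9·5 + 0.2·0.1·4
= 2.02

E[P2] = 3.76 (similar calculation)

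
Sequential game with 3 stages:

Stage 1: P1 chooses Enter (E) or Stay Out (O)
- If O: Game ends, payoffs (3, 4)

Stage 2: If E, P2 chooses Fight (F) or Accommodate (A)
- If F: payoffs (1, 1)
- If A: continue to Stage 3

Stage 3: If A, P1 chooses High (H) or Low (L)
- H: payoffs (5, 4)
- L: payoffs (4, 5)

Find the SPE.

SPE: (E, A, H); Outcome (5, 4)

Work:
Stage 3: P1 chooses H (5 vs 4)
Stage 2: P2: F->1, A->4 (anticipating H). Choose A
Stage 1: P1: O->3, E->5 (anticipating A, H). Choose E
SPE path: E -> A -> H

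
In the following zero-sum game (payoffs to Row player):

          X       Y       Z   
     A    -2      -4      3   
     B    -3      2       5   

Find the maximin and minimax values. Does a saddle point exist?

Maximin = -3, Minimax = -2, Saddle: False

Work:
Row minimums: [-4, -3] → maximin = -3
Column maximums: [-2, 2, 5] → minimax = -2
No saddle point (maximin ≠ minimax). Mixed strategy needed.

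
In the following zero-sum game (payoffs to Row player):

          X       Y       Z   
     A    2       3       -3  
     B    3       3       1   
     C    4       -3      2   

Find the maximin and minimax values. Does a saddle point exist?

Maximin = 1, Minimax = 2, Saddle: False

Work:
Row minimums: [-3, 1, -3] → maximin = 1
Column maximums: [4, 3, 2] → minimax = 2
No saddle point (maximin ≠ minimax). Mixed strategy needed.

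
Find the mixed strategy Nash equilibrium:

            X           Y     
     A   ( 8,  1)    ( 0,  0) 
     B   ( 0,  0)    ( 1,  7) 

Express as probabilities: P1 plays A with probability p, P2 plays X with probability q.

p = 0.875, q = 0.1111

Work:
Find probabilities that make opponent indifferent:
P2 chooses q to make P1 indifferent between A and B
P1 chooses p to make P2 indifferent between X and Y
Mixed NE: P1 plays (A: 0.875, B: 0.125), P2 plays (X: 0.1111, Y: 0.8889)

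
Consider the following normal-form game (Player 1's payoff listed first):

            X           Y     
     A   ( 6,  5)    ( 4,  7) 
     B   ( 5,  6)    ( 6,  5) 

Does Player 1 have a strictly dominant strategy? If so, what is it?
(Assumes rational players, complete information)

No strictly dominant strategy exists for Player 1

Work:
A strategy strictly dominates another if it gives a strictly higher payoff against every opponent action. Compare each pair of P1's strategies column-by-column:
  A vs B: [6 vs 5, 4 vs 6] → A does not strictly dominate B (column Y: 4 ≤ 6)
  B vs A: [5 vs 6, 6 vs 4] → B does not strictly dominate A (column X: 5 ≤ 6)
No single strategy strictly dominates all others → no strictly dominant strategy.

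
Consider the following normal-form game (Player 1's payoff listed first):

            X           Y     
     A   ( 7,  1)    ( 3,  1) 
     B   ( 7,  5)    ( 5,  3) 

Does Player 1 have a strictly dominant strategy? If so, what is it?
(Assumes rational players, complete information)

No strictly dominant strategy exists for Player 1

Work:
A strategy strictly dominates another if it gives a strictly higher payoff against every opponent action. Compare each pair of P1's strategies column-by-column:
  A vs B: [7 vs 7, 3 vs 5] → A does not strictly dominate B (column X: 7 ≤ 7)
  B vs A: [7 vs 7, 5 vs 3] → B does not strictly dominate A (column X: 7 ≤ 7)
No single strategy strictly dominates all others → no strictly dominant strategy.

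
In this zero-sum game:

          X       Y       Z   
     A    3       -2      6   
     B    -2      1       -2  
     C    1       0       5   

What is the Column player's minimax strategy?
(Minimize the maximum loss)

Column should play Y, value = 1

Work:
Column player minimizes Row's maximum payoff:
Column X: max payoff to Row = 3
Column Y: max payoff to Row = 1
Column Z: max payoff to Row = 6
Minimum is 1, achieved by column Y.
Minimax strategy: Y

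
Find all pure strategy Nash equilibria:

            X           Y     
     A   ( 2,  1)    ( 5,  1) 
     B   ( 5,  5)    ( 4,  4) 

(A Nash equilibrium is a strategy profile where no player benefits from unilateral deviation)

Nash equilibrium: (A, Y), (B, X)

Work:
Best responses:
  P1 vs X: payoffs [2, 5] → best response B (payoff 5)
  P1 vs Y: payoffs [5, 4] → best response A (payoff 5)
  P2 vs A: payoffs [1, 1] → best response X/Y (payoff 1)
  P2 vs B: payoffs [5, 4] → best response X (payoff 5)
Mutual best responses: (A,Y), (B,X) → Nash equilibria.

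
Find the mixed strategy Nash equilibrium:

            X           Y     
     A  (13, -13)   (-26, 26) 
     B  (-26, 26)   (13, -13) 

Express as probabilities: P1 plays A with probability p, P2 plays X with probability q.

p = 0.5, q = 0.5

Work:
Find probabilities that make opponent indifferent:
P2 chooses q to make P1 indifferent between A and B
P1 chooses p to make P2 indifferent between X and Y
Mixed NE: P1 plays (A: 0.5, B: 0.5), P2 plays (X: 0.5, Y: 0.5)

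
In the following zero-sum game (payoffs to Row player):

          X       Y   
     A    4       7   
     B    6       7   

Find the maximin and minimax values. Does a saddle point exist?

Maximin = 6, Minimax = 6, Saddle: True

Work:
Row minimums: [4, 6] → maximin = 6
Column maximums: [6, 7] → minimax = 6
Saddle point exists! Game value = 6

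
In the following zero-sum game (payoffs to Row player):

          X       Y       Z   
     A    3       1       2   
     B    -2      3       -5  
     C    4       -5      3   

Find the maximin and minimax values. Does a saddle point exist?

Maximin = 1, Minimax = 3, Saddle: False

Work:
Row minimums: [1, -5, -5] → maximin = 1
Column maximums: [4, 3, 3] → minimax = 3
No saddle point (maximin ≠ minimax). Mixed strategy needed.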